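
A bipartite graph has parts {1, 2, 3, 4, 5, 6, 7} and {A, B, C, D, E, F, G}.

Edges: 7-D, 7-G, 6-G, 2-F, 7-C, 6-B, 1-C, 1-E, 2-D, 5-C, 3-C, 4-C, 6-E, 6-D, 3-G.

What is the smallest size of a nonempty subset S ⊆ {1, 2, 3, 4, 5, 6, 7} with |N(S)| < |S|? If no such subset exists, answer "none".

Take S = {4, 5}. Its neighbourhood is {C}, so |N(S)| = 1 < |S| = 2.
No single vertex violates Hall's condition since each has at least one neighbour, so 2 is the minimum.

2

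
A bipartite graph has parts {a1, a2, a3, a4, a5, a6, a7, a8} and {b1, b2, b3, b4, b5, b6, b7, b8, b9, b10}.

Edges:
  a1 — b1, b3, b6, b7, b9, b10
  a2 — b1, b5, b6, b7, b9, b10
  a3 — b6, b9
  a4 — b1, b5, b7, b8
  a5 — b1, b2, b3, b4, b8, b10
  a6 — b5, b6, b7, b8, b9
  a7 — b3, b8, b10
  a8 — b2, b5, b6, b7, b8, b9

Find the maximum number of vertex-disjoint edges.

For example, pair a1→b6, a2→b10, a3→b9, a4→b8, a5→b1, a6→b5, a7→b3, a8→b7.
All 8 left vertices are matched, so no larger matching exists.

8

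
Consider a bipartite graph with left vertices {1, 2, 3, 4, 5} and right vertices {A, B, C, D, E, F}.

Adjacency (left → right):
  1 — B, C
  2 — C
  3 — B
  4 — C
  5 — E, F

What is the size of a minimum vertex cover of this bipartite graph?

A maximum matching has 3 edges (e.g. 1–B, 2–C, 5–E).
By König's theorem the minimum vertex cover has the same size. One such cover is {5, B, C}.

3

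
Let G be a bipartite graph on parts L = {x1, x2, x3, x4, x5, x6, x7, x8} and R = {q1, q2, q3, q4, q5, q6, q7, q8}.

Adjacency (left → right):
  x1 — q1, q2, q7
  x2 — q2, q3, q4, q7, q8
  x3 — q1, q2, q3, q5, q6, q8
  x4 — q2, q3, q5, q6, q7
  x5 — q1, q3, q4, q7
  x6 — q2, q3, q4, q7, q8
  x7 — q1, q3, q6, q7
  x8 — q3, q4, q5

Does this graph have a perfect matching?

One maximum matching: x1-q1, x2-q8, x3-q5, x4-q6, x5-q7, x6-q2, x7-q3, x8-q4.
All 8 left vertices are covered.

Yes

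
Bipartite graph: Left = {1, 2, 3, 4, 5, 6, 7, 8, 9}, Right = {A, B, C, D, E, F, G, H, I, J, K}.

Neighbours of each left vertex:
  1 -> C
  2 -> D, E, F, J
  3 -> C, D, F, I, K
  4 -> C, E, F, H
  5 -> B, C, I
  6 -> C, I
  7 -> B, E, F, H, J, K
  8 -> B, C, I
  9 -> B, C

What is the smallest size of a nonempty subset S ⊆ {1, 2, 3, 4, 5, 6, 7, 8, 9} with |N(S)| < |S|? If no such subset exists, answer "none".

Take S = {1, 5, 6, 8}. Its neighbourhood is {B, C, I}, so |N(S)| = 3 < |S| = 4.
Every subset of size less than 4 has at least as many neighbours as members, so 4 is the minimum.

4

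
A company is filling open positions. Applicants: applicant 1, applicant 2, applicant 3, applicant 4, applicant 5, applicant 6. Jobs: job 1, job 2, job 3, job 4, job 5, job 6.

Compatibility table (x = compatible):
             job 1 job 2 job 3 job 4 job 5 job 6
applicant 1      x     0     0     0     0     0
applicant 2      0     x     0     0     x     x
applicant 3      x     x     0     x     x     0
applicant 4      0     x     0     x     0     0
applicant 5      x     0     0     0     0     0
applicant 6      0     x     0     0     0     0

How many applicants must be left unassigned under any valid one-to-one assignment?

1

One maximum matching: applicant 1→job 1, applicant 2→job 6, applicant 3→job 5, applicant 4→job 4, applicant 6→job 2.
The set {applicant 1, applicant 5} has only 1 neighbour ({job 1}), so by Hall's theorem at most 5 of the 6 applicants can be matched.
That matches 5 of the 6, leaving 1 unmatched; no matching can do better.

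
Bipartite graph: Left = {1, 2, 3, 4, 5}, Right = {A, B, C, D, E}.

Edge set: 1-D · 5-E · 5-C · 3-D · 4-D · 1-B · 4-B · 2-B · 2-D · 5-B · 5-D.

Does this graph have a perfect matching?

The set {1, 2, 3, 4} has only 2 neighbours ({B, D}), so by Hall's theorem at most 3 of the 5 left vertices can be matched.
Hence no matching covers every left vertex.

No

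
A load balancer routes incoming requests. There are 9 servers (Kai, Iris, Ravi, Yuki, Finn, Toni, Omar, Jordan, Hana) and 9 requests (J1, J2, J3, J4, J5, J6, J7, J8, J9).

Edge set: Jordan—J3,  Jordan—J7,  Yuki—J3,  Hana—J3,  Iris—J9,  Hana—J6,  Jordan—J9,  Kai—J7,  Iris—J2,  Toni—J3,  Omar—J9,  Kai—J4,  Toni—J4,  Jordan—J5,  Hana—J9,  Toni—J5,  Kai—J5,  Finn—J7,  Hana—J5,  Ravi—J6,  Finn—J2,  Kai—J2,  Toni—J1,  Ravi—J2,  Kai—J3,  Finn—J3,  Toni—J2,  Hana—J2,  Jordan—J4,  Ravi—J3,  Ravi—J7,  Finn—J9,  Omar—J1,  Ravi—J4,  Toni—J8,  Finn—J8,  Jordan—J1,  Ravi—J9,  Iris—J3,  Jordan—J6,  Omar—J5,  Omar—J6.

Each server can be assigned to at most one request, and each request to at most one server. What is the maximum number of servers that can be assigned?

9

A valid assignment of size 9: Kai-J5, Iris-J2, Ravi-J6, Yuki-J3, Finn-J8, Toni-J4, Omar-J1, Jordan-J7, Hana-J9.
All 9 servers are matched, so no larger matching exists.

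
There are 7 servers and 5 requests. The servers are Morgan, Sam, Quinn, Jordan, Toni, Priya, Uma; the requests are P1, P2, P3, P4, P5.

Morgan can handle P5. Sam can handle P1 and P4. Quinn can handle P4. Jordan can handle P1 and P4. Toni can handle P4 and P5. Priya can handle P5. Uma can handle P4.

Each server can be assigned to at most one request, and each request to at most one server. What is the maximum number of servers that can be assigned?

3

A valid assignment of size 3: Morgan–P5, Sam–P1, Quinn–P4.
The set {Morgan, Sam, Quinn, Jordan, Toni, Priya, Uma} has only 3 neighbours ({P1, P4, P5}), so by Hall's theorem at most 3 of the 7 servers can be matched.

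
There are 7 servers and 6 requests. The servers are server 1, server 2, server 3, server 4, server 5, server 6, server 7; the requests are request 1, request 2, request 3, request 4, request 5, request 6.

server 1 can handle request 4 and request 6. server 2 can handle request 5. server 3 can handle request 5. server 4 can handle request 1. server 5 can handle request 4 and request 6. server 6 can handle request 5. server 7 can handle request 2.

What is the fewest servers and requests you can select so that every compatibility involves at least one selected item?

5

A maximum matching has 5 edges (e.g. server 1–request 4, server 2–request 5, server 4–request 1, server 5–request 6, server 7–request 2).
By König's theorem the minimum vertex cover has the same size. One such cover is {server 1, server 4, server 5, server 7, request 5}.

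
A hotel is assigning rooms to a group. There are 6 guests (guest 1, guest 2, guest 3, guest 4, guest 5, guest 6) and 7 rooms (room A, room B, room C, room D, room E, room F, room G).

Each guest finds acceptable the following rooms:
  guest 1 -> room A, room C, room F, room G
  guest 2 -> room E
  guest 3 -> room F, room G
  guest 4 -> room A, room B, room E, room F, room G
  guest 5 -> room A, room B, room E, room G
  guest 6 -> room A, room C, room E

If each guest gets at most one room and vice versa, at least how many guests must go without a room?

For example, pair guest 1→room G, guest 2→room E, guest 3→room F, guest 4→room A, guest 5→room B, guest 6→room C.
This saturates every guest, so 6 is the maximum.
That matches 6 of the 6, leaving 0 unmatched; no matching can do better.

0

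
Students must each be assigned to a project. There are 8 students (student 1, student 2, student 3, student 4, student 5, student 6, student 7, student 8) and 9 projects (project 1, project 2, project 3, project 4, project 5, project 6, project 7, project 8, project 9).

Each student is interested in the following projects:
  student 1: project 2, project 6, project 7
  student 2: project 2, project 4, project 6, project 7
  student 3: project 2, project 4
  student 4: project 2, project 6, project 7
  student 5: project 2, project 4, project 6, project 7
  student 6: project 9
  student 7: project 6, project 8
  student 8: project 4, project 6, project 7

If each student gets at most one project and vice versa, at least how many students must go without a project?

A valid assignment of size 6: student 1–project 6, student 2–project 4, student 3–project 2, student 4–project 7, student 6–project 9, student 7–project 8.
The set {student 1, student 2, student 3, student 4, student 5, student 8} has only 4 neighbours ({project 2, project 4, project 6, project 7}), so by Hall's theorem at most 6 of the 8 students can be matched.
That matches 6 of the 8, leaving 2 unmatched; no matching can do better.

2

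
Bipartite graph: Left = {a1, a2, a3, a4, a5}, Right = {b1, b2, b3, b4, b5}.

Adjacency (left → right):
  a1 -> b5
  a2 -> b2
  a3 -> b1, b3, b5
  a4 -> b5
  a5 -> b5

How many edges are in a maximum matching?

3

For example, pair a1→b5, a2→b2, a3→b3.
The set {a1, a4, a5} has only 1 neighbour ({b5}), so by Hall's theorem at most 3 of the 5 left vertices can be matched.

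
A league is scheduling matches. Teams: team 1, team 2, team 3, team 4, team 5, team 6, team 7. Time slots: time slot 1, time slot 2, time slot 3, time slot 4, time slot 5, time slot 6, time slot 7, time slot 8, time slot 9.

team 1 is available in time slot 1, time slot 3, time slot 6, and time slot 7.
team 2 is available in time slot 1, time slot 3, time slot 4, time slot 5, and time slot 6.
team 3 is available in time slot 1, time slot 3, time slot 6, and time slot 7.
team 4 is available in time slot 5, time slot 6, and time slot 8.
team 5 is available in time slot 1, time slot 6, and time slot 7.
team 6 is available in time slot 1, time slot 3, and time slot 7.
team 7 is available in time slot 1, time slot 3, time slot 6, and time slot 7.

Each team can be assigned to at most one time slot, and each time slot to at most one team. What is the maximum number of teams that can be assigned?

A valid assignment of size 6: team 1→time slot 3, team 2→time slot 5, team 3→time slot 1, team 4→time slot 8, team 5→time slot 6, team 6→time slot 7.
The set {team 1, team 3, team 5, team 6, team 7} has only 4 neighbours ({time slot 1, time slot 3, time slot 6, time slot 7}), so by Hall's theorem at most 6 of the 7 teams can be matched.

6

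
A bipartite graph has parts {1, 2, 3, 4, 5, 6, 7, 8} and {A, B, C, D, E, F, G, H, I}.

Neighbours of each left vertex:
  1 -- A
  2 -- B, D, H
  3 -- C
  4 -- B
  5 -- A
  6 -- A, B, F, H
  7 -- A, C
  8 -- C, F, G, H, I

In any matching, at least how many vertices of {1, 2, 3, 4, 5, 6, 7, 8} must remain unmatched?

2

A valid assignment of size 6: 1→A, 2→D, 3→C, 4→B, 6→F, 8→G.
The set {1, 3, 5, 7} has only 2 neighbours ({A, C}), so by Hall's theorem at most 6 of the 8 left vertices can be matched.
That matches 6 of the 8, leaving 2 unmatched; no matching can do better.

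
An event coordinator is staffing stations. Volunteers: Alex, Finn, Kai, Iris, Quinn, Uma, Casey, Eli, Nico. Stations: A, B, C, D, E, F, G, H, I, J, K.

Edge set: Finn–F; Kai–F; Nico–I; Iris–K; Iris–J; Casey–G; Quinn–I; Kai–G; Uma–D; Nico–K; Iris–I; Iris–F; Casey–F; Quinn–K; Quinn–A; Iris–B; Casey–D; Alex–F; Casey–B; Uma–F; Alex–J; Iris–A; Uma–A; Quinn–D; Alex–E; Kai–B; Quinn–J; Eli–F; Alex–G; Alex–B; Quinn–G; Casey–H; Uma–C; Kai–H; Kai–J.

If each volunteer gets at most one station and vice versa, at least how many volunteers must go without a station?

1

A valid assignment of size 8: Alex→E, Finn→F, Kai→G, Iris→J, Quinn→A, Uma→C, Casey→H, Nico→K.
The set {Finn, Eli} has only 1 neighbour ({F}), so by Hall's theorem at most 8 of the 9 volunteers can be matched.
That matches 8 of the 9, leaving 1 unmatched; no matching can do better.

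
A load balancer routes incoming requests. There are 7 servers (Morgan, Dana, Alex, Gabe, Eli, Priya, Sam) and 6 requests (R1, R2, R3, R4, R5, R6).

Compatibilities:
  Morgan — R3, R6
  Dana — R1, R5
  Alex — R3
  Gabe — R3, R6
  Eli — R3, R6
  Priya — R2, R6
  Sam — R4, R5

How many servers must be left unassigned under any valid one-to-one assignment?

2

One maximum matching: Morgan–R6, Dana–R5, Alex–R3, Priya–R2, Sam–R4.
The set {Morgan, Alex, Gabe, Eli} has only 2 neighbours ({R3, R6}), so by Hall's theorem at most 5 of the 7 servers can be matched.
That matches 5 of the 7, leaving 2 unmatched; no matching can do better.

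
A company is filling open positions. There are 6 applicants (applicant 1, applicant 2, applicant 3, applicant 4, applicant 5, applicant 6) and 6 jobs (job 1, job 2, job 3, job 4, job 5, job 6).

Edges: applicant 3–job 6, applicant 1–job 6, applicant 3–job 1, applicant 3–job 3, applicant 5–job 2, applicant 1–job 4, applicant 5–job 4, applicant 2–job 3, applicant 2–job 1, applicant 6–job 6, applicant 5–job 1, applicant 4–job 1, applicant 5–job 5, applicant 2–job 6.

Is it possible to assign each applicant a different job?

The set {applicant 2, applicant 3, applicant 4, applicant 6} has only 3 neighbours ({job 1, job 3, job 6}), so by Hall's theorem at most 5 of the 6 applicants can be matched.
Hence no matching covers every applicant.

No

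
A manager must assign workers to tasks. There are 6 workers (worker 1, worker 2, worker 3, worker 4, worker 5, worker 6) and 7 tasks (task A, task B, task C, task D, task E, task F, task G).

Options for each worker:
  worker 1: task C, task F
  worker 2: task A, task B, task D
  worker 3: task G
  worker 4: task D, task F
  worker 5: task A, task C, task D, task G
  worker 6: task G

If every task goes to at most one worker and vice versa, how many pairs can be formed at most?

5

A valid assignment of size 5: worker 1–task C, worker 2–task A, worker 3–task G, worker 4–task F, worker 5–task D.
The set {worker 3, worker 6} has only 1 neighbour ({task G}), so by Hall's theorem at most 5 of the 6 workers can be matched.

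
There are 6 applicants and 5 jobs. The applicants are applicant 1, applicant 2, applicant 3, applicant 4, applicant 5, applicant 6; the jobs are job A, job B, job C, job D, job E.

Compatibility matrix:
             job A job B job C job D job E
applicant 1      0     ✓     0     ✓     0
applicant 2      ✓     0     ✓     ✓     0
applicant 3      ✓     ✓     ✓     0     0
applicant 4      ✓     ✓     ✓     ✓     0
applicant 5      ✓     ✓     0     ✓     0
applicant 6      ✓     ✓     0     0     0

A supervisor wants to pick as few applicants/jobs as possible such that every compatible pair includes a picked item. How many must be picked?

4

A maximum matching has 4 edges (e.g. applicant 1–job D, applicant 2–job C, applicant 3–job B, applicant 4–job A).
By König's theorem the minimum vertex cover has the same size. One such cover is {job A, job B, job C, job D}.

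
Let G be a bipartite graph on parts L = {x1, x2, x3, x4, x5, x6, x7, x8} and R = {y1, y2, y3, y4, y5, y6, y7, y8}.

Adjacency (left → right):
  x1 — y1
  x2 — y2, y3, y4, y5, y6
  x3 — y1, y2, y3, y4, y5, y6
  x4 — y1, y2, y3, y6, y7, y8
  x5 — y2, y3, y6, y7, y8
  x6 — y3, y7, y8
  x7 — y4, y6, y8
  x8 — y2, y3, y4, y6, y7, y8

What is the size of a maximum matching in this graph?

8

One maximum matching: x1-y1, x2-y2, x3-y5, x4-y3, x5-y6, x6-y8, x7-y4, x8-y7.
All 8 left vertices are matched, so no larger matching exists.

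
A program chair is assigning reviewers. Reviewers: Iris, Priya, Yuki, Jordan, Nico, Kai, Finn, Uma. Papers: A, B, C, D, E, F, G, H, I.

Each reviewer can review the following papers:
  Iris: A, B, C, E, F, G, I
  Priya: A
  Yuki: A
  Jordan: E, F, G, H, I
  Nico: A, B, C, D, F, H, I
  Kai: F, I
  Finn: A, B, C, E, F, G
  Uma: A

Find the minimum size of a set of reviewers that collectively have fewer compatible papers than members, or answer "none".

2

Take S = {Priya, Yuki}. Its neighbourhood is {A}, so |N(S)| = 1 < |S| = 2.
No single vertex violates Hall's condition since each has at least one neighbour, so 2 is the minimum.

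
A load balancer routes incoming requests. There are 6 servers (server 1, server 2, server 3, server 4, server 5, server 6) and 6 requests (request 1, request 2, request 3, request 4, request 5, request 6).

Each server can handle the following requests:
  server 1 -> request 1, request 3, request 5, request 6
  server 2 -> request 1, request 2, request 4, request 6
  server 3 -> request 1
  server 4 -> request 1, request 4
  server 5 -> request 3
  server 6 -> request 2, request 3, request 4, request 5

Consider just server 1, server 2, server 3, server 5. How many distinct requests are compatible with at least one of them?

The union of neighbours of {server 1, server 2, server 3, server 5} is {request 1, request 2, request 3, request 4, request 5, request 6}, which has 6 elements.
Since |N(S)| = 6 ≥ |S| = 4, Hall's condition holds for this subset.

6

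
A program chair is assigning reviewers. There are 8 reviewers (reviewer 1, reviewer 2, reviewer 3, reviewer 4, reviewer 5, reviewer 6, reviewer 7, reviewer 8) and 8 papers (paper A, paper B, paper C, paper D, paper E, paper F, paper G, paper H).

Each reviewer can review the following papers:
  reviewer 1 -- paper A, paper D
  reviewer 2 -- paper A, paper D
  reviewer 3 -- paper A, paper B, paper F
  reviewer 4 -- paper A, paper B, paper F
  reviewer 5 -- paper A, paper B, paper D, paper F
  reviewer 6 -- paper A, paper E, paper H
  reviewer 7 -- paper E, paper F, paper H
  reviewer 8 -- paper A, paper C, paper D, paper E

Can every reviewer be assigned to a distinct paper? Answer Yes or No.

The set {reviewer 1, reviewer 2, reviewer 3, reviewer 4, reviewer 5} has only 4 neighbours ({paper A, paper B, paper D, paper F}), so by Hall's theorem at most 7 of the 8 reviewers can be matched.
Hence no matching covers every reviewer.

No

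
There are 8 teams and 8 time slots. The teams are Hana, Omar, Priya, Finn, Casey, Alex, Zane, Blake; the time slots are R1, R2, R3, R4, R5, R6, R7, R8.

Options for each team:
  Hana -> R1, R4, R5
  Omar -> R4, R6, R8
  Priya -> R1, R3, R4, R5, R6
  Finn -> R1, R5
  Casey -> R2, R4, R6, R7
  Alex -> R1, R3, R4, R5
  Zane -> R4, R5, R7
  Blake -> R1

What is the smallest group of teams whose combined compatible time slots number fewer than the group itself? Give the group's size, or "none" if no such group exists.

none

A matching saturating every team exists, for instance Hana→R4, Omar→R8, Priya→R6, Finn→R5, Casey→R2, Alex→R3, Zane→R7, Blake→R1.
By Hall's marriage theorem, this means |N(S)| ≥ |S| for every subset S, so no violating subset exists.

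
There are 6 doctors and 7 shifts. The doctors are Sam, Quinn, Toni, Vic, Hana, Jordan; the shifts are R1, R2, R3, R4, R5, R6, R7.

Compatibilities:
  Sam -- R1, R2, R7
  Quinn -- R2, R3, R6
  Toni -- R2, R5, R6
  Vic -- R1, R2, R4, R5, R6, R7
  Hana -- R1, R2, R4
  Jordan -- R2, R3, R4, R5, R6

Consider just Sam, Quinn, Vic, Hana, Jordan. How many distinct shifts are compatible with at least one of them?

7

The union of neighbours of {Sam, Quinn, Vic, Hana, Jordan} is {R1, R2, R3, R4, R5, R6, R7}, which has 7 elements.
Since |N(S)| = 7 ≥ |S| = 5, Hall's condition holds for this subset.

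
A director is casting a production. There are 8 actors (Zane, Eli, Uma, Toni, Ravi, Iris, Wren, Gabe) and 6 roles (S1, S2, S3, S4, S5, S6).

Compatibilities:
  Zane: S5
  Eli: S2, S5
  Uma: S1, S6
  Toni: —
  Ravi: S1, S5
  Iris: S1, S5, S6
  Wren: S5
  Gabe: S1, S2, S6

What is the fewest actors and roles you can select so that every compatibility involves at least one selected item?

The 4 edges Zane–S5, Eli–S2, Uma–S6, Ravi–S1 form a matching, so any vertex cover needs at least 4 vertices (one per matched edge).
Conversely {S1, S2, S5, S6} meets every edge and has exactly 4 vertices, so 4 is optimal.

4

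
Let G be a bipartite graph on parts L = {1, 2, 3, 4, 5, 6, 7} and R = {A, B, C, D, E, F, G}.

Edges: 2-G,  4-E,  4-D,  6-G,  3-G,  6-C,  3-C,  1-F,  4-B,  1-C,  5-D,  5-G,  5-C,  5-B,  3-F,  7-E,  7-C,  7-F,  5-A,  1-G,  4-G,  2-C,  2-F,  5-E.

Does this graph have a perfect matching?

No

The set {1, 2, 3, 6} has only 3 neighbours ({C, F, G}), so by Hall's theorem at most 6 of the 7 left vertices can be matched.
Hence no matching covers every left vertex.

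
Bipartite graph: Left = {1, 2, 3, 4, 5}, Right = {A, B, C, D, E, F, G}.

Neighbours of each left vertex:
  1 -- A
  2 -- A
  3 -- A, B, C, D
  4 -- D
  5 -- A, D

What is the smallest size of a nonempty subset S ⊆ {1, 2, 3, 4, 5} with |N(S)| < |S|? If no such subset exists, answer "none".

Take S = {1, 2}. Its neighbourhood is {A}, so |N(S)| = 1 < |S| = 2.
No single vertex violates Hall's condition since each has at least one neighbour, so 2 is the minimum.

2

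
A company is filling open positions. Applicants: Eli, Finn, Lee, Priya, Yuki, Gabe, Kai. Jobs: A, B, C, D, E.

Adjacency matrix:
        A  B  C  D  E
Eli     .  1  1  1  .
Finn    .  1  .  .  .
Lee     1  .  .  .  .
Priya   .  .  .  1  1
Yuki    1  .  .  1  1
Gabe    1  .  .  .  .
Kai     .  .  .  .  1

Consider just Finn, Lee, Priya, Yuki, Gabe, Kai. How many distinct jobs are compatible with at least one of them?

4

The union of neighbours of {Finn, Lee, Priya, Yuki, Gabe, Kai} is {A, B, D, E}, which has 4 elements.
Since |N(S)| = 4 < |S| = 6, Hall's condition fails for this subset.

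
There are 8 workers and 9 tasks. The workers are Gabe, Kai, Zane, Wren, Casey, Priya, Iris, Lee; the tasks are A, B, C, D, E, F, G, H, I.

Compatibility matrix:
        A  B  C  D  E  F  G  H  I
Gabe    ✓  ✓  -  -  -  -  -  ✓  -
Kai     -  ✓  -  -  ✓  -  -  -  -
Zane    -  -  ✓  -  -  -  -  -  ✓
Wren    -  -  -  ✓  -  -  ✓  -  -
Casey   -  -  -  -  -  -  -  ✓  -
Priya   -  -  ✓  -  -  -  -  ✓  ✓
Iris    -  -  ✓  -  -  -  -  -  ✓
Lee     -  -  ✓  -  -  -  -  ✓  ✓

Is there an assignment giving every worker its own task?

No

The set {Zane, Casey, Priya, Iris, Lee} has only 3 neighbours ({C, H, I}), so by Hall's theorem at most 6 of the 8 workers can be matched.
Hence no matching covers every worker.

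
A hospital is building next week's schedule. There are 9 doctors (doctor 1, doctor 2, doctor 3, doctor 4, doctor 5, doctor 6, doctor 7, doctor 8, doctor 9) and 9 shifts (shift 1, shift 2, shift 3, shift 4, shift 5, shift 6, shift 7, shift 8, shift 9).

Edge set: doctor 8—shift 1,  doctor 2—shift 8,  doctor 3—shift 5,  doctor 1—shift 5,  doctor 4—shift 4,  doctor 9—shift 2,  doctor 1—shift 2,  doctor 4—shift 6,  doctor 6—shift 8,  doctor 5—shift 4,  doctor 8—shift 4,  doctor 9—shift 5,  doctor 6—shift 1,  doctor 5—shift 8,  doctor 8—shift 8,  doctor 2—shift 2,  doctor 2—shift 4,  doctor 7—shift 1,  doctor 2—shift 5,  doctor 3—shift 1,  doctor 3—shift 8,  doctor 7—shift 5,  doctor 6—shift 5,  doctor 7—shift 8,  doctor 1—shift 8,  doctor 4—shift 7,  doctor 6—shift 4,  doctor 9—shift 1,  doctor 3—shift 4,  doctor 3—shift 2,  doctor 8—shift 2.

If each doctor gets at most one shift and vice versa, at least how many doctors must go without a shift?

One maximum matching: doctor 1→shift 2, doctor 2→shift 4, doctor 3→shift 1, doctor 4→shift 6, doctor 5→shift 8, doctor 6→shift 5.
The set {doctor 1, doctor 2, doctor 3, doctor 5, doctor 6, doctor 7, doctor 8, doctor 9} has only 5 neighbours ({shift 1, shift 2, shift 4, shift 5, shift 8}), so by Hall's theorem at most 6 of the 9 doctors can be matched.
That matches 6 of the 9, leaving 3 unmatched; no matching can do better.

3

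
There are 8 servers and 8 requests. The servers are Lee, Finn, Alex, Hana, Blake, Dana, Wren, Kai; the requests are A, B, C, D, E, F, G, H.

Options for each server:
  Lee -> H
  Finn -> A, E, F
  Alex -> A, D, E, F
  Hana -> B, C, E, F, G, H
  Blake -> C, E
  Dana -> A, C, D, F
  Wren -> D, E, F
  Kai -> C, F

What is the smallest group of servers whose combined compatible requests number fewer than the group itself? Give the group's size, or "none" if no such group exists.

6

Take S = {Finn, Alex, Blake, Dana, Wren, Kai}. Its neighbourhood is {A, C, D, E, F}, so |N(S)| = 5 < |S| = 6.
Every subset of size less than 6 has at least as many neighbours as members, so 6 is the minimum.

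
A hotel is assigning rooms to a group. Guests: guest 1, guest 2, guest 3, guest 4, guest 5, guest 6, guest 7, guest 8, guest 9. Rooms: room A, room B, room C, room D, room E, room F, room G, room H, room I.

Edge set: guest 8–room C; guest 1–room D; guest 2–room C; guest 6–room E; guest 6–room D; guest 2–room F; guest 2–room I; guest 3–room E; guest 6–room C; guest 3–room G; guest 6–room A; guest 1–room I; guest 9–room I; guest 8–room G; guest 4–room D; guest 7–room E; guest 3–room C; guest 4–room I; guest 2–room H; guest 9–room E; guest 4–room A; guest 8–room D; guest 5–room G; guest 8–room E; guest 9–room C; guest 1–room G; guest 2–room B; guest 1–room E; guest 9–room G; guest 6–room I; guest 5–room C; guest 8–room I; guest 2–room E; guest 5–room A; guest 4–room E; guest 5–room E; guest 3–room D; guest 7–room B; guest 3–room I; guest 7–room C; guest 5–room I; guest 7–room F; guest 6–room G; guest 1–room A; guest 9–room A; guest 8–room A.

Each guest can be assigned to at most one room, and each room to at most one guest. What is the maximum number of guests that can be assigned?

8

A valid assignment of size 8: guest 1→room G, guest 2→room F, guest 3→room C, guest 4→room E, guest 5→room A, guest 6→room D, guest 7→room B, guest 8→room I.
The set {guest 1, guest 3, guest 4, guest 5, guest 6, guest 8, guest 9} has only 6 neighbours ({room A, room C, room D, room E, room G, room I}), so by Hall's theorem at most 8 of the 9 guests can be matched.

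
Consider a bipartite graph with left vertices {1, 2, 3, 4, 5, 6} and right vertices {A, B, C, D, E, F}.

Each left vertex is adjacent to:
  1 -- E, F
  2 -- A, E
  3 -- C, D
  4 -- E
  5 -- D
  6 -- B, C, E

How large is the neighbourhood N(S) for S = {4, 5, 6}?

The union of neighbours of {4, 5, 6} is {B, C, D, E}, which has 4 elements.
Since |N(S)| = 4 ≥ |S| = 3, Hall's condition holds for this subset.

4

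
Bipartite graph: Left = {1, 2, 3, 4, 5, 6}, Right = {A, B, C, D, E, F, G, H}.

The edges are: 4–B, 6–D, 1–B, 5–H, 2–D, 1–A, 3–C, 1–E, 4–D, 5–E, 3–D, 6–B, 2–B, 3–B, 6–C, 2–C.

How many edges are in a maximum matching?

5

For example, pair 1-A, 2-D, 3-C, 4-B, 5-E.
The set {2, 3, 4, 6} has only 3 neighbours ({B, C, D}), so by Hall's theorem at most 5 of the 6 left vertices can be matched.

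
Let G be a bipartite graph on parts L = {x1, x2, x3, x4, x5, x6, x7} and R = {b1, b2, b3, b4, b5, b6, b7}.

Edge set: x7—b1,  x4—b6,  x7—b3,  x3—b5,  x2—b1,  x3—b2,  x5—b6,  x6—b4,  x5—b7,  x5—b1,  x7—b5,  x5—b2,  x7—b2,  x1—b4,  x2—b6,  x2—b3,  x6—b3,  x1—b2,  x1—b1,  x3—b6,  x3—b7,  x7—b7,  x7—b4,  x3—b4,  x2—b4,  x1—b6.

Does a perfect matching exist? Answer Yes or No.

A valid assignment of size 7: x1-b4, x2-b1, x3-b5, x4-b6, x5-b2, x6-b3, x7-b7.
All 7 left vertices are covered.

Yes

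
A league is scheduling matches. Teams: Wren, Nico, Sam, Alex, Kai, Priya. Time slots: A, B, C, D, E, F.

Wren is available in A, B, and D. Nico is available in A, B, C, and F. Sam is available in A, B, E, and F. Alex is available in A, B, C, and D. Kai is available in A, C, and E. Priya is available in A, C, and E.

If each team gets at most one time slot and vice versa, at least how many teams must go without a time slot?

One maximum matching: Wren-D, Nico-A, Sam-F, Alex-B, Kai-C, Priya-E.
All 6 teams are matched, so no larger matching exists.
That matches 6 of the 6, leaving 0 unmatched; no matching can do better.

0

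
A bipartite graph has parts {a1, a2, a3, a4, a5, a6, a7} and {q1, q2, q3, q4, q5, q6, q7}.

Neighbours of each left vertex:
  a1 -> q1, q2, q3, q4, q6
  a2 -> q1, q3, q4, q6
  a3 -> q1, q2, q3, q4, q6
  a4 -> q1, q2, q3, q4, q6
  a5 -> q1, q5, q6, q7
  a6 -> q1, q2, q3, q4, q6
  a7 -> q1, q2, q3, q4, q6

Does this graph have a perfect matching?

The set {a1, a2, a3, a4, a6, a7} has only 5 neighbours ({q1, q2, q3, q4, q6}), so by Hall's theorem at most 6 of the 7 left vertices can be matched.
Hence no matching covers every left vertex.

No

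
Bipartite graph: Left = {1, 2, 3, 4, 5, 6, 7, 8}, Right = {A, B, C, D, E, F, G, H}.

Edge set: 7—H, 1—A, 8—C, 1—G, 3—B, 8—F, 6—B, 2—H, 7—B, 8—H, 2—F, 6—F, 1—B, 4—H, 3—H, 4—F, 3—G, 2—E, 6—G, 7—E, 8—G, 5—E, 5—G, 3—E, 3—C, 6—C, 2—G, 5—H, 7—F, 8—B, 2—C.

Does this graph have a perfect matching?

No

The set {2, 3, 4, 5, 6, 7, 8} has only 6 neighbours ({B, C, E, F, G, H}), so by Hall's theorem at most 7 of the 8 left vertices can be matched.
Hence no matching covers every left vertex.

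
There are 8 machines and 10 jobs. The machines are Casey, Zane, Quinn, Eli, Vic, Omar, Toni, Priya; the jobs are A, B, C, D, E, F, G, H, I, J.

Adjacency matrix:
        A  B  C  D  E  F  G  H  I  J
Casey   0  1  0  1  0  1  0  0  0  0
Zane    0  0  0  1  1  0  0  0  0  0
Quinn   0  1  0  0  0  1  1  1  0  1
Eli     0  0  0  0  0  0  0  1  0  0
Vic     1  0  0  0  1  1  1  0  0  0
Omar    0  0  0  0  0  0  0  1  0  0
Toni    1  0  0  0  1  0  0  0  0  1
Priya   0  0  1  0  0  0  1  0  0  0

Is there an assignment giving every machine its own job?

The set {Eli, Omar} has only 1 neighbour ({H}), so by Hall's theorem at most 7 of the 8 machines can be matched.
Hence no matching covers every machine.

No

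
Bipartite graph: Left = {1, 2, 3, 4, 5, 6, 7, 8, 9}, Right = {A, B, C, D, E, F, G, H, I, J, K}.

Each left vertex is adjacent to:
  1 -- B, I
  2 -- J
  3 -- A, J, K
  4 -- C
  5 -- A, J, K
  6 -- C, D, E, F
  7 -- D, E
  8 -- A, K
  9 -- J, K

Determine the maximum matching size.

A valid assignment of size 7: 1→B, 2→J, 3→A, 4→C, 5→K, 6→D, 7→E.
The set {2, 3, 5, 8, 9} has only 3 neighbours ({A, J, K}), so by Hall's theorem at most 7 of the 9 left vertices can be matched.

7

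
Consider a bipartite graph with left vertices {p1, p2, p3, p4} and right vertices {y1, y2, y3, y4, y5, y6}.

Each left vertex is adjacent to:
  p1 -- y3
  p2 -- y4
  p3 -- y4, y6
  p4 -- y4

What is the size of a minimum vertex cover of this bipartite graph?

3

A maximum matching has 3 edges (e.g. p1–y3, p2–y4, p3–y6).
By König's theorem the minimum vertex cover has the same size. One such cover is {p1, p3, y4}.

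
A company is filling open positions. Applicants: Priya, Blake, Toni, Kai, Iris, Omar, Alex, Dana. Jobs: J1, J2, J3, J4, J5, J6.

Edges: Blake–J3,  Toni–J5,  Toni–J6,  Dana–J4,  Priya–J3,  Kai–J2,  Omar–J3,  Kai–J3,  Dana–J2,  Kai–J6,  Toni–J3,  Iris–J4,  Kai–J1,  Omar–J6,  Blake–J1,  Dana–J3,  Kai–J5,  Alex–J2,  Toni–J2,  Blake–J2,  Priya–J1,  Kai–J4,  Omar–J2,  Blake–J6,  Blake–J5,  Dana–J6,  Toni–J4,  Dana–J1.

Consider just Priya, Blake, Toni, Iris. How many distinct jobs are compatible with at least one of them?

6

The union of neighbours of {Priya, Blake, Toni, Iris} is {J1, J2, J3, J4, J5, J6}, which has 6 elements.
Since |N(S)| = 6 ≥ |S| = 4, Hall's condition holds for this subset.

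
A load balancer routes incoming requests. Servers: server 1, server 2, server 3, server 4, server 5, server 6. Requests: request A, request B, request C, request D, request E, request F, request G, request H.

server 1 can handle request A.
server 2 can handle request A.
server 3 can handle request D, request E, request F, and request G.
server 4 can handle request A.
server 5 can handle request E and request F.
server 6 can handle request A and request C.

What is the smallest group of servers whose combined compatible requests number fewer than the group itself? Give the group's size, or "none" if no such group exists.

Take S = {server 1, server 2}. Its neighbourhood is {request A}, so |N(S)| = 1 < |S| = 2.
No single vertex violates Hall's condition since each has at least one neighbour, so 2 is the minimum.

2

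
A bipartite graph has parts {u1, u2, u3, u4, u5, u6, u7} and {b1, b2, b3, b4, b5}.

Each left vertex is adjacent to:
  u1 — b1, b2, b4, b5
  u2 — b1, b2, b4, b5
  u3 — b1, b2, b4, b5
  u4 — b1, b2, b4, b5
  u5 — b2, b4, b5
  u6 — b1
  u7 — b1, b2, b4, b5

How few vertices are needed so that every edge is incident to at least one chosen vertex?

4

The 4 edges u1–b1, u2–b2, u3–b4, u4–b5 form a matching, so any vertex cover needs at least 4 vertices (one per matched edge).
Conversely {b1, b2, b4, b5} meets every edge and has exactly 4 vertices, so 4 is optimal.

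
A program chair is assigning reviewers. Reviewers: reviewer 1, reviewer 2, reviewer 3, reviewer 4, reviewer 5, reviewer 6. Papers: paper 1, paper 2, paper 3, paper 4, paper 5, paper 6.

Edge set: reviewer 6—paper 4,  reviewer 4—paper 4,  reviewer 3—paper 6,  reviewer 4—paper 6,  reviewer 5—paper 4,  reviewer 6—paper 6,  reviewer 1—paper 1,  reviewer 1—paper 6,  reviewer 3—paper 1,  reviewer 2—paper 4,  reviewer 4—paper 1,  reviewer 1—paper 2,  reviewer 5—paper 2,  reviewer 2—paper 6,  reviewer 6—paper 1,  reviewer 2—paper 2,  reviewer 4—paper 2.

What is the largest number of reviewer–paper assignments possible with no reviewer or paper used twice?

A valid assignment of size 4: reviewer 1→paper 2, reviewer 2→paper 4, reviewer 3→paper 1, reviewer 4→paper 6.
The set {reviewer 1, reviewer 2, reviewer 3, reviewer 4, reviewer 5, reviewer 6} has only 4 neighbours ({paper 1, paper 2, paper 4, paper 6}), so by Hall's theorem at most 4 of the 6 reviewers can be matched.

4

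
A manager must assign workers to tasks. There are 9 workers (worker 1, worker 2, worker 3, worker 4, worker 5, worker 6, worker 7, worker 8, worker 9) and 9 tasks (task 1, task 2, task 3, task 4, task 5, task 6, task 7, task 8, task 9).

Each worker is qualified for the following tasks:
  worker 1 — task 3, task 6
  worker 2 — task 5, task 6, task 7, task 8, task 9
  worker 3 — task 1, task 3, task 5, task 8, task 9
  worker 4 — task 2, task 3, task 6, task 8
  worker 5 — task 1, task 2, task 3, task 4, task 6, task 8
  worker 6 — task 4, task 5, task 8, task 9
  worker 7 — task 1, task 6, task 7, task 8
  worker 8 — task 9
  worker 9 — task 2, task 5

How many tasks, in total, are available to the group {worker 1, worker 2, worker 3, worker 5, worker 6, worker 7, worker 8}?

The union of neighbours of {worker 1, worker 2, worker 3, worker 5, worker 6, worker 7, worker 8} is {task 1, task 2, task 3, task 4, task 5, task 6, task 7, task 8, task 9}, which has 9 elements.
Since |N(S)| = 9 ≥ |S| = 7, Hall's condition holds for this subset.

9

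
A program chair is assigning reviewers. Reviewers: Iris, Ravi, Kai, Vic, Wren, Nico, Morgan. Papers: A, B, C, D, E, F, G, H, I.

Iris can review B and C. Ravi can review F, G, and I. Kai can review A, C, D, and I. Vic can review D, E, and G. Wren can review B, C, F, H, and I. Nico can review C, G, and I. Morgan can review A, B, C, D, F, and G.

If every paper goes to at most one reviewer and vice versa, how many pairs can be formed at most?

7

A valid assignment of size 7: Iris-B, Ravi-F, Kai-I, Vic-E, Wren-H, Nico-C, Morgan-G.
All 7 reviewers are matched, so no larger matching exists.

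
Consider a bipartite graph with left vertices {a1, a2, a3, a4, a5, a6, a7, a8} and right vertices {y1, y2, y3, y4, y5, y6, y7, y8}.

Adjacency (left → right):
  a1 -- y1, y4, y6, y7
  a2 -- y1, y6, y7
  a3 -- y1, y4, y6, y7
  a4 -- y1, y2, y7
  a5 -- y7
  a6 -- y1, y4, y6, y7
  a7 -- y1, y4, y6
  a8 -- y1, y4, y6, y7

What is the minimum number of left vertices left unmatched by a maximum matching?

3

A valid assignment of size 5: a1-y4, a2-y6, a3-y1, a4-y2, a5-y7.
The set {a1, a2, a3, a5, a6, a7, a8} has only 4 neighbours ({y1, y4, y6, y7}), so by Hall's theorem at most 5 of the 8 left vertices can be matched.
That matches 5 of the 8, leaving 3 unmatched; no matching can do better.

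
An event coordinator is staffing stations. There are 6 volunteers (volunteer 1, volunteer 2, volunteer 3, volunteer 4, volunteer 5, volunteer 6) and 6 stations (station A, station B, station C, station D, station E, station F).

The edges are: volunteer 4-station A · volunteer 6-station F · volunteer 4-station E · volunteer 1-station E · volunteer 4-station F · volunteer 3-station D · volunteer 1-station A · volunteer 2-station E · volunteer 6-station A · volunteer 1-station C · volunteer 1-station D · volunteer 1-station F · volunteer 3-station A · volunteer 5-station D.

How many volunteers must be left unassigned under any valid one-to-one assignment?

For example, pair volunteer 1→station C, volunteer 2→station E, volunteer 3→station A, volunteer 4→station F, volunteer 5→station D.
The set {volunteer 2, volunteer 3, volunteer 4, volunteer 5, volunteer 6} has only 4 neighbours ({station A, station D, station E, station F}), so by Hall's theorem at most 5 of the 6 volunteers can be matched.
That matches 5 of the 6, leaving 1 unmatched; no matching can do better.

1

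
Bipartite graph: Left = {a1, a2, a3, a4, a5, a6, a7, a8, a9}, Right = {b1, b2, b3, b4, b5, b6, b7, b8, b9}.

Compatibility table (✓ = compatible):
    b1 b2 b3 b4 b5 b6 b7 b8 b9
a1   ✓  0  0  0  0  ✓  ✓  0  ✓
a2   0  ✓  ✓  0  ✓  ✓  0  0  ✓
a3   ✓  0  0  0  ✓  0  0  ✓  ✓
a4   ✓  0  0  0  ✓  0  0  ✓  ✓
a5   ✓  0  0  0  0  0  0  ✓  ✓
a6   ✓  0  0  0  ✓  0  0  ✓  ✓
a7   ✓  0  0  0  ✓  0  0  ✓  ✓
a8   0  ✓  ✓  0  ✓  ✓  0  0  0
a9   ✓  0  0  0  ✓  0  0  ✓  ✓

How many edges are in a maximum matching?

7

One maximum matching: a1–b7, a2–b6, a3–b8, a4–b1, a5–b9, a6–b5, a8–b3.
The set {a3, a4, a5, a6, a7, a9} has only 4 neighbours ({b1, b5, b8, b9}), so by Hall's theorem at most 7 of the 9 left vertices can be matched.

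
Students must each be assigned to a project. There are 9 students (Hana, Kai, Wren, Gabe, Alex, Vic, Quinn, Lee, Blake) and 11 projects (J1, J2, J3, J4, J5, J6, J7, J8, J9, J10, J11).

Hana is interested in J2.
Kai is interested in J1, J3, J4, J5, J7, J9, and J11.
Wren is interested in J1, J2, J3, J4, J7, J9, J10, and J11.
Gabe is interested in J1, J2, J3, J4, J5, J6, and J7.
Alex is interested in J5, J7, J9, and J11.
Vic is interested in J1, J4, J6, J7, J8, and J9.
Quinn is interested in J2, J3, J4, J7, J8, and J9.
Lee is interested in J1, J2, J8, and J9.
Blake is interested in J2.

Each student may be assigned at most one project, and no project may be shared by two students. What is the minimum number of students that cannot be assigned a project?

A valid assignment of size 8: Hana-J2, Kai-J3, Wren-J10, Gabe-J6, Alex-J11, Vic-J1, Quinn-J7, Lee-J9.
The set {Hana, Blake} has only 1 neighbour ({J2}), so by Hall's theorem at most 8 of the 9 students can be matched.
That matches 8 of the 9, leaving 1 unmatched; no matching can do better.

1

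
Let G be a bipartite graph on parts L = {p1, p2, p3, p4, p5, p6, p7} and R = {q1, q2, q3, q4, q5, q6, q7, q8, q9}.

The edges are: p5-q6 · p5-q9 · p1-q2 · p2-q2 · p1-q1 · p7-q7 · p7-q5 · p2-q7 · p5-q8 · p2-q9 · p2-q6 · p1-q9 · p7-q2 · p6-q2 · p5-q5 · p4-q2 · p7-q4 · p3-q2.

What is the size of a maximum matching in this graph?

5

A valid assignment of size 5: p1-q1, p2-q9, p3-q2, p5-q8, p7-q7.
The set {p3, p4, p6} has only 1 neighbour ({q2}), so by Hall's theorem at most 5 of the 7 left vertices can be matched.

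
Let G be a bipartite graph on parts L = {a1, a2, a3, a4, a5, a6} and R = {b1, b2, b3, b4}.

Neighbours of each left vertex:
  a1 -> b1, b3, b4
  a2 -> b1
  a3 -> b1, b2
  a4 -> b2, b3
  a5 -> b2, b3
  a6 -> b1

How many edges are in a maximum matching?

4

One maximum matching: a1-b4, a2-b1, a3-b2, a4-b3.
The set {a2, a3, a4, a5, a6} has only 3 neighbours ({b1, b2, b3}), so by Hall's theorem at most 4 of the 6 left vertices can be matched.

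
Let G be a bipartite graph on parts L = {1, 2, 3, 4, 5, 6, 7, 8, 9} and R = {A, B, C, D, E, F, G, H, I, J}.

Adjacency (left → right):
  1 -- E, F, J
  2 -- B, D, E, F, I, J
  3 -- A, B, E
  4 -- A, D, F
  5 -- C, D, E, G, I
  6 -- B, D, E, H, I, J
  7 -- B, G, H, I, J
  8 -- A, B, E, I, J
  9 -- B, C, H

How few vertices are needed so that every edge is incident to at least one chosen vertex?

9

The 9 edges 1–F, 2–J, 3–E, 4–D, 5–G, 6–I, 7–H, 8–A, 9–B form a matching, so any vertex cover needs at least 9 vertices (one per matched edge).
Conversely {1, 2, 3, 4, 5, 6, 7, 8, 9} meets every edge and has exactly 9 vertices, so 9 is optimal.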